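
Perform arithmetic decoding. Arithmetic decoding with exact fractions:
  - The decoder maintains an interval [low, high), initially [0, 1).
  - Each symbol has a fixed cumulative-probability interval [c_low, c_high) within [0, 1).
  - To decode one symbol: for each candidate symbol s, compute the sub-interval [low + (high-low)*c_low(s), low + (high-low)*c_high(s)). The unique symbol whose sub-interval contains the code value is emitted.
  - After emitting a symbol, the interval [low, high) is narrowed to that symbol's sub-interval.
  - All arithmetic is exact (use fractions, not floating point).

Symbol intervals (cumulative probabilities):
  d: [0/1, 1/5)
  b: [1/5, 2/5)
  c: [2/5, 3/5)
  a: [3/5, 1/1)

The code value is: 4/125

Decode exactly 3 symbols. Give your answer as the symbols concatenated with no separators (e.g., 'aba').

Step 1: interval [0/1, 1/1), width = 1/1 - 0/1 = 1/1
  'd': [0/1 + 1/1*0/1, 0/1 + 1/1*1/5) = [0/1, 1/5) <- contains code 4/125
  'b': [0/1 + 1/1*1/5, 0/1 + 1/1*2/5) = [1/5, 2/5)
  'c': [0/1 + 1/1*2/5, 0/1 + 1/1*3/5) = [2/5, 3/5)
  'a': [0/1 + 1/1*3/5, 0/1 + 1/1*1/1) = [3/5, 1/1)
  emit 'd', narrow to [0/1, 1/5)
Step 2: interval [0/1, 1/5), width = 1/5 - 0/1 = 1/5
  'd': [0/1 + 1/5*0/1, 0/1 + 1/5*1/5) = [0/1, 1/25) <- contains code 4/125
  'b': [0/1 + 1/5*1/5, 0/1 + 1/5*2/5) = [1/25, 2/25)
  'c': [0/1 + 1/5*2/5, 0/1 + 1/5*3/5) = [2/25, 3/25)
  'a': [0/1 + 1/5*3/5, 0/1 + 1/5*1/1) = [3/25, 1/5)
  emit 'd', narrow to [0/1, 1/25)
Step 3: interval [0/1, 1/25), width = 1/25 - 0/1 = 1/25
  'd': [0/1 + 1/25*0/1, 0/1 + 1/25*1/5) = [0/1, 1/125)
  'b': [0/1 + 1/25*1/5, 0/1 + 1/25*2/5) = [1/125, 2/125)
  'c': [0/1 + 1/25*2/5, 0/1 + 1/25*3/5) = [2/125, 3/125)
  'a': [0/1 + 1/25*3/5, 0/1 + 1/25*1/1) = [3/125, 1/25) <- contains code 4/125
  emit 'a', narrow to [3/125, 1/25)

Answer: dda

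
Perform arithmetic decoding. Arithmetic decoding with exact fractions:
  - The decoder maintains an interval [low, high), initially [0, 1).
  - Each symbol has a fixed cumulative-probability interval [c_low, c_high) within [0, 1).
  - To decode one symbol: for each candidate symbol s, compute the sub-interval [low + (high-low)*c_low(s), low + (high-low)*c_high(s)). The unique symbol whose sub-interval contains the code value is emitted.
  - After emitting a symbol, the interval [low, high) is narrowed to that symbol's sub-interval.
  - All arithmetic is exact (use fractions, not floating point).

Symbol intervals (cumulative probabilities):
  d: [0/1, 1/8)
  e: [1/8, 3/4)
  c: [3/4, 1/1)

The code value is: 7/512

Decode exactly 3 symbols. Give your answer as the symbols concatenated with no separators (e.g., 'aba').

Answer: ddc

Derivation:
Step 1: interval [0/1, 1/1), width = 1/1 - 0/1 = 1/1
  'd': [0/1 + 1/1*0/1, 0/1 + 1/1*1/8) = [0/1, 1/8) <- contains code 7/512
  'e': [0/1 + 1/1*1/8, 0/1 + 1/1*3/4) = [1/8, 3/4)
  'c': [0/1 + 1/1*3/4, 0/1 + 1/1*1/1) = [3/4, 1/1)
  emit 'd', narrow to [0/1, 1/8)
Step 2: interval [0/1, 1/8), width = 1/8 - 0/1 = 1/8
  'd': [0/1 + 1/8*0/1, 0/1 + 1/8*1/8) = [0/1, 1/64) <- contains code 7/512
  'e': [0/1 + 1/8*1/8, 0/1 + 1/8*3/4) = [1/64, 3/32)
  'c': [0/1 + 1/8*3/4, 0/1 + 1/8*1/1) = [3/32, 1/8)
  emit 'd', narrow to [0/1, 1/64)
Step 3: interval [0/1, 1/64), width = 1/64 - 0/1 = 1/64
  'd': [0/1 + 1/64*0/1, 0/1 + 1/64*1/8) = [0/1, 1/512)
  'e': [0/1 + 1/64*1/8, 0/1 + 1/64*3/4) = [1/512, 3/256)
  'c': [0/1 + 1/64*3/4, 0/1 + 1/64*1/1) = [3/256, 1/64) <- contains code 7/512
  emit 'c', narrow to [3/256, 1/64)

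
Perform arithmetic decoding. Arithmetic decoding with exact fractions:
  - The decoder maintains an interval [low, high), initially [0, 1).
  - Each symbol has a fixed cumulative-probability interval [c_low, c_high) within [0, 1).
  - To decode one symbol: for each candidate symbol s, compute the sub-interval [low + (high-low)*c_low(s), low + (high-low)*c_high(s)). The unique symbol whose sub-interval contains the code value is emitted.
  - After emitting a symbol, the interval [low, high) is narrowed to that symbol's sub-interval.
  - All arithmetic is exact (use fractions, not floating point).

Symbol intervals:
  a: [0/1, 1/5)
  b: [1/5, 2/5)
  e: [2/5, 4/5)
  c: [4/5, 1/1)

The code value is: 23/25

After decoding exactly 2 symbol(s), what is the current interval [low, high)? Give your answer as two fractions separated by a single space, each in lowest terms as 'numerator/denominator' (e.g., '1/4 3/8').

Step 1: interval [0/1, 1/1), width = 1/1 - 0/1 = 1/1
  'a': [0/1 + 1/1*0/1, 0/1 + 1/1*1/5) = [0/1, 1/5)
  'b': [0/1 + 1/1*1/5, 0/1 + 1/1*2/5) = [1/5, 2/5)
  'e': [0/1 + 1/1*2/5, 0/1 + 1/1*4/5) = [2/5, 4/5)
  'c': [0/1 + 1/1*4/5, 0/1 + 1/1*1/1) = [4/5, 1/1) <- contains code 23/25
  emit 'c', narrow to [4/5, 1/1)
Step 2: interval [4/5, 1/1), width = 1/1 - 4/5 = 1/5
  'a': [4/5 + 1/5*0/1, 4/5 + 1/5*1/5) = [4/5, 21/25)
  'b': [4/5 + 1/5*1/5, 4/5 + 1/5*2/5) = [21/25, 22/25)
  'e': [4/5 + 1/5*2/5, 4/5 + 1/5*4/5) = [22/25, 24/25) <- contains code 23/25
  'c': [4/5 + 1/5*4/5, 4/5 + 1/5*1/1) = [24/25, 1/1)
  emit 'e', narrow to [22/25, 24/25)

Answer: 22/25 24/25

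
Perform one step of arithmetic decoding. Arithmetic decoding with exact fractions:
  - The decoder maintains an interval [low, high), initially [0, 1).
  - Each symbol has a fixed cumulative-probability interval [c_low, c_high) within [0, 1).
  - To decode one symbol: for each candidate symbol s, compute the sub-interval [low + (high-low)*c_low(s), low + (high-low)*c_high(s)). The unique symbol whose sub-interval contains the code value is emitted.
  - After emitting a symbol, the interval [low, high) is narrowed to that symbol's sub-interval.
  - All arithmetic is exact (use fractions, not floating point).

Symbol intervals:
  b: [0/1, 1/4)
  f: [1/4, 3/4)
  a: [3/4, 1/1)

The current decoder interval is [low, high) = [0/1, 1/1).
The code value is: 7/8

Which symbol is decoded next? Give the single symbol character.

Answer: a

Derivation:
Interval width = high − low = 1/1 − 0/1 = 1/1
Scaled code = (code − low) / width = (7/8 − 0/1) / 1/1 = 7/8
  b: [0/1, 1/4) 
  f: [1/4, 3/4) 
  a: [3/4, 1/1) ← scaled code falls here ✓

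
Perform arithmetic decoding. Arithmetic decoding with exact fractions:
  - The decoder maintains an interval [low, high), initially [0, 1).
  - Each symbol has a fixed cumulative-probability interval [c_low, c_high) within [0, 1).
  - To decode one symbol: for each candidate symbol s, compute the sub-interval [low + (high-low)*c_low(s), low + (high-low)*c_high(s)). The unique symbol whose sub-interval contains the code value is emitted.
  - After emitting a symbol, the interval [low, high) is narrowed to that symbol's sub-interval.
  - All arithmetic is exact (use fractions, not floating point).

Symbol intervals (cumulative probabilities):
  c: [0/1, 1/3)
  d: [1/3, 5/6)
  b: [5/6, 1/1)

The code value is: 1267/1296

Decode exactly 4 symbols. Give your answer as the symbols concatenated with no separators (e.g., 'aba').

Answer: bbcd

Derivation:
Step 1: interval [0/1, 1/1), width = 1/1 - 0/1 = 1/1
  'c': [0/1 + 1/1*0/1, 0/1 + 1/1*1/3) = [0/1, 1/3)
  'd': [0/1 + 1/1*1/3, 0/1 + 1/1*5/6) = [1/3, 5/6)
  'b': [0/1 + 1/1*5/6, 0/1 + 1/1*1/1) = [5/6, 1/1) <- contains code 1267/1296
  emit 'b', narrow to [5/6, 1/1)
Step 2: interval [5/6, 1/1), width = 1/1 - 5/6 = 1/6
  'c': [5/6 + 1/6*0/1, 5/6 + 1/6*1/3) = [5/6, 8/9)
  'd': [5/6 + 1/6*1/3, 5/6 + 1/6*5/6) = [8/9, 35/36)
  'b': [5/6 + 1/6*5/6, 5/6 + 1/6*1/1) = [35/36, 1/1) <- contains code 1267/1296
  emit 'b', narrow to [35/36, 1/1)
Step 3: interval [35/36, 1/1), width = 1/1 - 35/36 = 1/36
  'c': [35/36 + 1/36*0/1, 35/36 + 1/36*1/3) = [35/36, 53/54) <- contains code 1267/1296
  'd': [35/36 + 1/36*1/3, 35/36 + 1/36*5/6) = [53/54, 215/216)
  'b': [35/36 + 1/36*5/6, 35/36 + 1/36*1/1) = [215/216, 1/1)
  emit 'c', narrow to [35/36, 53/54)
Step 4: interval [35/36, 53/54), width = 53/54 - 35/36 = 1/108
  'c': [35/36 + 1/108*0/1, 35/36 + 1/108*1/3) = [35/36, 79/81)
  'd': [35/36 + 1/108*1/3, 35/36 + 1/108*5/6) = [79/81, 635/648) <- contains code 1267/1296
  'b': [35/36 + 1/108*5/6, 35/36 + 1/108*1/1) = [635/648, 53/54)
  emit 'd', narrow to [79/81, 635/648)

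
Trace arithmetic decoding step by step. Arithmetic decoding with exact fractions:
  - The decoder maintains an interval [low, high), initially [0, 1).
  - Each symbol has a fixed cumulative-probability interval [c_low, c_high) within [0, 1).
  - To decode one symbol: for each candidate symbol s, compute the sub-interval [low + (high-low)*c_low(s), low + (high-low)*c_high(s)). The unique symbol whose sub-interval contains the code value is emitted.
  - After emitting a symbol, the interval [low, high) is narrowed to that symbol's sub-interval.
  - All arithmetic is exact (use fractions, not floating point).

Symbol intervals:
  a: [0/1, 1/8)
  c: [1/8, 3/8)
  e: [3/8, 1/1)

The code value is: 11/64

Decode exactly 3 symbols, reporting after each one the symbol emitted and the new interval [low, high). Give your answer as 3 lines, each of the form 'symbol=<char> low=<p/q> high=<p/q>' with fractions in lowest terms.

Answer: symbol=c low=1/8 high=3/8
symbol=c low=5/32 high=7/32
symbol=c low=21/128 high=23/128

Derivation:
Step 1: interval [0/1, 1/1), width = 1/1 - 0/1 = 1/1
  'a': [0/1 + 1/1*0/1, 0/1 + 1/1*1/8) = [0/1, 1/8)
  'c': [0/1 + 1/1*1/8, 0/1 + 1/1*3/8) = [1/8, 3/8) <- contains code 11/64
  'e': [0/1 + 1/1*3/8, 0/1 + 1/1*1/1) = [3/8, 1/1)
  emit 'c', narrow to [1/8, 3/8)
Step 2: interval [1/8, 3/8), width = 3/8 - 1/8 = 1/4
  'a': [1/8 + 1/4*0/1, 1/8 + 1/4*1/8) = [1/8, 5/32)
  'c': [1/8 + 1/4*1/8, 1/8 + 1/4*3/8) = [5/32, 7/32) <- contains code 11/64
  'e': [1/8 + 1/4*3/8, 1/8 + 1/4*1/1) = [7/32, 3/8)
  emit 'c', narrow to [5/32, 7/32)
Step 3: interval [5/32, 7/32), width = 7/32 - 5/32 = 1/16
  'a': [5/32 + 1/16*0/1, 5/32 + 1/16*1/8) = [5/32, 21/128)
  'c': [5/32 + 1/16*1/8, 5/32 + 1/16*3/8) = [21/128, 23/128) <- contains code 11/64
  'e': [5/32 + 1/16*3/8, 5/32 + 1/16*1/1) = [23/128, 7/32)
  emit 'c', narrow to [21/128, 23/128)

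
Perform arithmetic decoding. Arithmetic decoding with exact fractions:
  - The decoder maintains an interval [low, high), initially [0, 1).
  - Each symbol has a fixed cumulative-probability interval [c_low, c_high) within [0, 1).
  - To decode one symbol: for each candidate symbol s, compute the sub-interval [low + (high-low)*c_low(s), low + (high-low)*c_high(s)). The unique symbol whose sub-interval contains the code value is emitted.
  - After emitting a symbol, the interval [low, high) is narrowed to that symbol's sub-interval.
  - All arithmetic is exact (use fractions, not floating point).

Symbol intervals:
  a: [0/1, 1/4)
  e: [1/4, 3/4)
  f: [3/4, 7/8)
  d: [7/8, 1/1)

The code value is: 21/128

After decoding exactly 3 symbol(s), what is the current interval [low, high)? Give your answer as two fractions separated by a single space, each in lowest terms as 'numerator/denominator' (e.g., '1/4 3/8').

Step 1: interval [0/1, 1/1), width = 1/1 - 0/1 = 1/1
  'a': [0/1 + 1/1*0/1, 0/1 + 1/1*1/4) = [0/1, 1/4) <- contains code 21/128
  'e': [0/1 + 1/1*1/4, 0/1 + 1/1*3/4) = [1/4, 3/4)
  'f': [0/1 + 1/1*3/4, 0/1 + 1/1*7/8) = [3/4, 7/8)
  'd': [0/1 + 1/1*7/8, 0/1 + 1/1*1/1) = [7/8, 1/1)
  emit 'a', narrow to [0/1, 1/4)
Step 2: interval [0/1, 1/4), width = 1/4 - 0/1 = 1/4
  'a': [0/1 + 1/4*0/1, 0/1 + 1/4*1/4) = [0/1, 1/16)
  'e': [0/1 + 1/4*1/4, 0/1 + 1/4*3/4) = [1/16, 3/16) <- contains code 21/128
  'f': [0/1 + 1/4*3/4, 0/1 + 1/4*7/8) = [3/16, 7/32)
  'd': [0/1 + 1/4*7/8, 0/1 + 1/4*1/1) = [7/32, 1/4)
  emit 'e', narrow to [1/16, 3/16)
Step 3: interval [1/16, 3/16), width = 3/16 - 1/16 = 1/8
  'a': [1/16 + 1/8*0/1, 1/16 + 1/8*1/4) = [1/16, 3/32)
  'e': [1/16 + 1/8*1/4, 1/16 + 1/8*3/4) = [3/32, 5/32)
  'f': [1/16 + 1/8*3/4, 1/16 + 1/8*7/8) = [5/32, 11/64) <- contains code 21/128
  'd': [1/16 + 1/8*7/8, 1/16 + 1/8*1/1) = [11/64, 3/16)
  emit 'f', narrow to [5/32, 11/64)

Answer: 5/32 11/64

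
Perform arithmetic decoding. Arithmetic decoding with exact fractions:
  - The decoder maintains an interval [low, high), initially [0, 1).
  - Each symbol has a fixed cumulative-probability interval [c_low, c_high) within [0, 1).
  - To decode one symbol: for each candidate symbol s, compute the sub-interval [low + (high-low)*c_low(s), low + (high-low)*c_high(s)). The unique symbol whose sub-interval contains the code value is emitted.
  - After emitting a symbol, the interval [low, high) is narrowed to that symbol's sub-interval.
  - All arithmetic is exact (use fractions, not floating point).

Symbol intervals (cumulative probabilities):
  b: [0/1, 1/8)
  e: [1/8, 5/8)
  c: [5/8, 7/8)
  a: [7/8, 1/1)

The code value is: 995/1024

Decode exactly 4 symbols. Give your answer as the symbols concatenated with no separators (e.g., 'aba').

Step 1: interval [0/1, 1/1), width = 1/1 - 0/1 = 1/1
  'b': [0/1 + 1/1*0/1, 0/1 + 1/1*1/8) = [0/1, 1/8)
  'e': [0/1 + 1/1*1/8, 0/1 + 1/1*5/8) = [1/8, 5/8)
  'c': [0/1 + 1/1*5/8, 0/1 + 1/1*7/8) = [5/8, 7/8)
  'a': [0/1 + 1/1*7/8, 0/1 + 1/1*1/1) = [7/8, 1/1) <- contains code 995/1024
  emit 'a', narrow to [7/8, 1/1)
Step 2: interval [7/8, 1/1), width = 1/1 - 7/8 = 1/8
  'b': [7/8 + 1/8*0/1, 7/8 + 1/8*1/8) = [7/8, 57/64)
  'e': [7/8 + 1/8*1/8, 7/8 + 1/8*5/8) = [57/64, 61/64)
  'c': [7/8 + 1/8*5/8, 7/8 + 1/8*7/8) = [61/64, 63/64) <- contains code 995/1024
  'a': [7/8 + 1/8*7/8, 7/8 + 1/8*1/1) = [63/64, 1/1)
  emit 'c', narrow to [61/64, 63/64)
Step 3: interval [61/64, 63/64), width = 63/64 - 61/64 = 1/32
  'b': [61/64 + 1/32*0/1, 61/64 + 1/32*1/8) = [61/64, 245/256)
  'e': [61/64 + 1/32*1/8, 61/64 + 1/32*5/8) = [245/256, 249/256) <- contains code 995/1024
  'c': [61/64 + 1/32*5/8, 61/64 + 1/32*7/8) = [249/256, 251/256)
  'a': [61/64 + 1/32*7/8, 61/64 + 1/32*1/1) = [251/256, 63/64)
  emit 'e', narrow to [245/256, 249/256)
Step 4: interval [245/256, 249/256), width = 249/256 - 245/256 = 1/64
  'b': [245/256 + 1/64*0/1, 245/256 + 1/64*1/8) = [245/256, 491/512)
  'e': [245/256 + 1/64*1/8, 245/256 + 1/64*5/8) = [491/512, 495/512)
  'c': [245/256 + 1/64*5/8, 245/256 + 1/64*7/8) = [495/512, 497/512)
  'a': [245/256 + 1/64*7/8, 245/256 + 1/64*1/1) = [497/512, 249/256) <- contains code 995/1024
  emit 'a', narrow to [497/512, 249/256)

Answer: acea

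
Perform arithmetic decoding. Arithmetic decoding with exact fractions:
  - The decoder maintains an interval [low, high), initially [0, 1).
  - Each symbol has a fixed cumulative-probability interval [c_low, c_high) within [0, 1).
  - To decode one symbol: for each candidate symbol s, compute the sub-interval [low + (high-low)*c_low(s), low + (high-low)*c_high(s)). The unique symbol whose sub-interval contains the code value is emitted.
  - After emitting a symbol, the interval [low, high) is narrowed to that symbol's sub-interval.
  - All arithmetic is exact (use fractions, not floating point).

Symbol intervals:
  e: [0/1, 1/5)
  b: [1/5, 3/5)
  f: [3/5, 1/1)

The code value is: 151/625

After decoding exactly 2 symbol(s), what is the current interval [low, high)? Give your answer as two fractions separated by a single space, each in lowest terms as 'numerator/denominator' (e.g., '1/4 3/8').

Answer: 1/5 7/25

Derivation:
Step 1: interval [0/1, 1/1), width = 1/1 - 0/1 = 1/1
  'e': [0/1 + 1/1*0/1, 0/1 + 1/1*1/5) = [0/1, 1/5)
  'b': [0/1 + 1/1*1/5, 0/1 + 1/1*3/5) = [1/5, 3/5) <- contains code 151/625
  'f': [0/1 + 1/1*3/5, 0/1 + 1/1*1/1) = [3/5, 1/1)
  emit 'b', narrow to [1/5, 3/5)
Step 2: interval [1/5, 3/5), width = 3/5 - 1/5 = 2/5
  'e': [1/5 + 2/5*0/1, 1/5 + 2/5*1/5) = [1/5, 7/25) <- contains code 151/625
  'b': [1/5 + 2/5*1/5, 1/5 + 2/5*3/5) = [7/25, 11/25)
  'f': [1/5 + 2/5*3/5, 1/5 + 2/5*1/1) = [11/25, 3/5)
  emit 'e', narrow to [1/5, 7/25)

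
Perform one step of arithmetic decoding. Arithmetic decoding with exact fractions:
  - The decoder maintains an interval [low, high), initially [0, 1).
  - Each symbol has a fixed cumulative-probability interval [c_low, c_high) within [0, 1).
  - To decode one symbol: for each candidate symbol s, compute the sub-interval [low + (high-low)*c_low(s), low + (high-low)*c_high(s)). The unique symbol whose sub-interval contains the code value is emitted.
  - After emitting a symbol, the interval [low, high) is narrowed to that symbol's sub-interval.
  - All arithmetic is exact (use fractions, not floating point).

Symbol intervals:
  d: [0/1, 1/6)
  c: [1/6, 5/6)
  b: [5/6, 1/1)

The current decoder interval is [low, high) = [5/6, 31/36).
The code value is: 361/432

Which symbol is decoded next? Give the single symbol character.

Answer: d

Derivation:
Interval width = high − low = 31/36 − 5/6 = 1/36
Scaled code = (code − low) / width = (361/432 − 5/6) / 1/36 = 1/12
  d: [0/1, 1/6) ← scaled code falls here ✓
  c: [1/6, 5/6) 
  b: [5/6, 1/1) 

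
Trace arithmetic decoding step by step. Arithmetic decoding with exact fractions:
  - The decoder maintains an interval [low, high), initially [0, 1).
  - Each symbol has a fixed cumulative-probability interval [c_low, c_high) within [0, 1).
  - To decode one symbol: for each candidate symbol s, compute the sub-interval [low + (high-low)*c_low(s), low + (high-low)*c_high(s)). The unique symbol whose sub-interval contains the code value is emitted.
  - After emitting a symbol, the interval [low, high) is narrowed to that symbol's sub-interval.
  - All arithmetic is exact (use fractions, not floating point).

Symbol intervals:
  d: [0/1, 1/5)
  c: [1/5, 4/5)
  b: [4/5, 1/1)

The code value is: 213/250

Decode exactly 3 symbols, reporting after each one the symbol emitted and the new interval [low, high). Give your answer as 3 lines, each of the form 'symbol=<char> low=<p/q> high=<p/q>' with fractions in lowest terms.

Answer: symbol=b low=4/5 high=1/1
symbol=c low=21/25 high=24/25
symbol=d low=21/25 high=108/125

Derivation:
Step 1: interval [0/1, 1/1), width = 1/1 - 0/1 = 1/1
  'd': [0/1 + 1/1*0/1, 0/1 + 1/1*1/5) = [0/1, 1/5)
  'c': [0/1 + 1/1*1/5, 0/1 + 1/1*4/5) = [1/5, 4/5)
  'b': [0/1 + 1/1*4/5, 0/1 + 1/1*1/1) = [4/5, 1/1) <- contains code 213/250
  emit 'b', narrow to [4/5, 1/1)
Step 2: interval [4/5, 1/1), width = 1/1 - 4/5 = 1/5
  'd': [4/5 + 1/5*0/1, 4/5 + 1/5*1/5) = [4/5, 21/25)
  'c': [4/5 + 1/5*1/5, 4/5 + 1/5*4/5) = [21/25, 24/25) <- contains code 213/250
  'b': [4/5 + 1/5*4/5, 4/5 + 1/5*1/1) = [24/25, 1/1)
  emit 'c', narrow to [21/25, 24/25)
Step 3: interval [21/25, 24/25), width = 24/25 - 21/25 = 3/25
  'd': [21/25 + 3/25*0/1, 21/25 + 3/25*1/5) = [21/25, 108/125) <- contains code 213/250
  'c': [21/25 + 3/25*1/5, 21/25 + 3/25*4/5) = [108/125, 117/125)
  'b': [21/25 + 3/25*4/5, 21/25 + 3/25*1/1) = [117/125, 24/25)
  emit 'd', narrow to [21/25, 108/125)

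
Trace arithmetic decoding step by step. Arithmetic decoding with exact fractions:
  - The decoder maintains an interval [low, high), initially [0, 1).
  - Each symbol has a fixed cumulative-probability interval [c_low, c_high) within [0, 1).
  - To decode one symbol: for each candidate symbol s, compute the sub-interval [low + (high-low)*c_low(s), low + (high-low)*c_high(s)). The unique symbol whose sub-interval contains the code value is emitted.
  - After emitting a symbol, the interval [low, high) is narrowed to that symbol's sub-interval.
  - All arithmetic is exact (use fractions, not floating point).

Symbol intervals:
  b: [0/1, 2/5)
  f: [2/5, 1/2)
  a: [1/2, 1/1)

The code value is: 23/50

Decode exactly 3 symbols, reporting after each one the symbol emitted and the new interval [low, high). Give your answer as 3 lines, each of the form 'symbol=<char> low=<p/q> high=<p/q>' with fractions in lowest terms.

Step 1: interval [0/1, 1/1), width = 1/1 - 0/1 = 1/1
  'b': [0/1 + 1/1*0/1, 0/1 + 1/1*2/5) = [0/1, 2/5)
  'f': [0/1 + 1/1*2/5, 0/1 + 1/1*1/2) = [2/5, 1/2) <- contains code 23/50
  'a': [0/1 + 1/1*1/2, 0/1 + 1/1*1/1) = [1/2, 1/1)
  emit 'f', narrow to [2/5, 1/2)
Step 2: interval [2/5, 1/2), width = 1/2 - 2/5 = 1/10
  'b': [2/5 + 1/10*0/1, 2/5 + 1/10*2/5) = [2/5, 11/25)
  'f': [2/5 + 1/10*2/5, 2/5 + 1/10*1/2) = [11/25, 9/20)
  'a': [2/5 + 1/10*1/2, 2/5 + 1/10*1/1) = [9/20, 1/2) <- contains code 23/50
  emit 'a', narrow to [9/20, 1/2)
Step 3: interval [9/20, 1/2), width = 1/2 - 9/20 = 1/20
  'b': [9/20 + 1/20*0/1, 9/20 + 1/20*2/5) = [9/20, 47/100) <- contains code 23/50
  'f': [9/20 + 1/20*2/5, 9/20 + 1/20*1/2) = [47/100, 19/40)
  'a': [9/20 + 1/20*1/2, 9/20 + 1/20*1/1) = [19/40, 1/2)
  emit 'b', narrow to [9/20, 47/100)

Answer: symbol=f low=2/5 high=1/2
symbol=a low=9/20 high=1/2
symbol=b low=9/20 high=47/100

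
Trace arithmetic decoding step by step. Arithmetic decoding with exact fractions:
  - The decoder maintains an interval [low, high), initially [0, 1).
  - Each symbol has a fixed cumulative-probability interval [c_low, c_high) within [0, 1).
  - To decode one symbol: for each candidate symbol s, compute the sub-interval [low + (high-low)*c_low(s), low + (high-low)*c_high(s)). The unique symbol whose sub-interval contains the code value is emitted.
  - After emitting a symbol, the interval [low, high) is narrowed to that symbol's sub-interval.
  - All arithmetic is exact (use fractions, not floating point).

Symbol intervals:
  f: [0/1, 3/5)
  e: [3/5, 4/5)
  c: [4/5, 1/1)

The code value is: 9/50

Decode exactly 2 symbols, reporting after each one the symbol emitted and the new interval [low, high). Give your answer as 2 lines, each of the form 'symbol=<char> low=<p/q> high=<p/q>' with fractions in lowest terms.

Step 1: interval [0/1, 1/1), width = 1/1 - 0/1 = 1/1
  'f': [0/1 + 1/1*0/1, 0/1 + 1/1*3/5) = [0/1, 3/5) <- contains code 9/50
  'e': [0/1 + 1/1*3/5, 0/1 + 1/1*4/5) = [3/5, 4/5)
  'c': [0/1 + 1/1*4/5, 0/1 + 1/1*1/1) = [4/5, 1/1)
  emit 'f', narrow to [0/1, 3/5)
Step 2: interval [0/1, 3/5), width = 3/5 - 0/1 = 3/5
  'f': [0/1 + 3/5*0/1, 0/1 + 3/5*3/5) = [0/1, 9/25) <- contains code 9/50
  'e': [0/1 + 3/5*3/5, 0/1 + 3/5*4/5) = [9/25, 12/25)
  'c': [0/1 + 3/5*4/5, 0/1 + 3/5*1/1) = [12/25, 3/5)
  emit 'f', narrow to [0/1, 9/25)

Answer: symbol=f low=0/1 high=3/5
symbol=f low=0/1 high=9/25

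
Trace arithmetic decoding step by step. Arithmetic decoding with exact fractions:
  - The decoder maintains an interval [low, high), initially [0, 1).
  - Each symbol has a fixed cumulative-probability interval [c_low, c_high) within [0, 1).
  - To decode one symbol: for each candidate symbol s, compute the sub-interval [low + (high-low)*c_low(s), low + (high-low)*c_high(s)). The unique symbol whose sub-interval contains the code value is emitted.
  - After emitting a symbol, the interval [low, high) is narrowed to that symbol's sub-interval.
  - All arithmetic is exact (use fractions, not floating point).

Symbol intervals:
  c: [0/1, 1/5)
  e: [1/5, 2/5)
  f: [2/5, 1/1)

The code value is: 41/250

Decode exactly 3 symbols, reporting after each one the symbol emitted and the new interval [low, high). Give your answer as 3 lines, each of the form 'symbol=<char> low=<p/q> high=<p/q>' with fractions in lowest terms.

Answer: symbol=c low=0/1 high=1/5
symbol=f low=2/25 high=1/5
symbol=f low=16/125 high=1/5

Derivation:
Step 1: interval [0/1, 1/1), width = 1/1 - 0/1 = 1/1
  'c': [0/1 + 1/1*0/1, 0/1 + 1/1*1/5) = [0/1, 1/5) <- contains code 41/250
  'e': [0/1 + 1/1*1/5, 0/1 + 1/1*2/5) = [1/5, 2/5)
  'f': [0/1 + 1/1*2/5, 0/1 + 1/1*1/1) = [2/5, 1/1)
  emit 'c', narrow to [0/1, 1/5)
Step 2: interval [0/1, 1/5), width = 1/5 - 0/1 = 1/5
  'c': [0/1 + 1/5*0/1, 0/1 + 1/5*1/5) = [0/1, 1/25)
  'e': [0/1 + 1/5*1/5, 0/1 + 1/5*2/5) = [1/25, 2/25)
  'f': [0/1 + 1/5*2/5, 0/1 + 1/5*1/1) = [2/25, 1/5) <- contains code 41/250
  emit 'f', narrow to [2/25, 1/5)
Step 3: interval [2/25, 1/5), width = 1/5 - 2/25 = 3/25
  'c': [2/25 + 3/25*0/1, 2/25 + 3/25*1/5) = [2/25, 13/125)
  'e': [2/25 + 3/25*1/5, 2/25 + 3/25*2/5) = [13/125, 16/125)
  'f': [2/25 + 3/25*2/5, 2/25 + 3/25*1/1) = [16/125, 1/5) <- contains code 41/250
  emit 'f', narrow to [16/125, 1/5)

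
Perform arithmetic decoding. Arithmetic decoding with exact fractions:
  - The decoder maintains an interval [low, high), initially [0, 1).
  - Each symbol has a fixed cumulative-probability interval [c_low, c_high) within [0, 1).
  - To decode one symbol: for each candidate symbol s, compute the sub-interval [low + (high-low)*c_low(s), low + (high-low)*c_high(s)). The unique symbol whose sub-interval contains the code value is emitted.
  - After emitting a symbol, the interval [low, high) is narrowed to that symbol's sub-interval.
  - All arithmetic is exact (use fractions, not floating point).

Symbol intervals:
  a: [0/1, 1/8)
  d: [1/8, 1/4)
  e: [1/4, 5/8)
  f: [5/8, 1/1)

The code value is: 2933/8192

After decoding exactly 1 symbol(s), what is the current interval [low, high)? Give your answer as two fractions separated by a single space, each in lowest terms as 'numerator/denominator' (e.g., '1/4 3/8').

Step 1: interval [0/1, 1/1), width = 1/1 - 0/1 = 1/1
  'a': [0/1 + 1/1*0/1, 0/1 + 1/1*1/8) = [0/1, 1/8)
  'd': [0/1 + 1/1*1/8, 0/1 + 1/1*1/4) = [1/8, 1/4)
  'e': [0/1 + 1/1*1/4, 0/1 + 1/1*5/8) = [1/4, 5/8) <- contains code 2933/8192
  'f': [0/1 + 1/1*5/8, 0/1 + 1/1*1/1) = [5/8, 1/1)
  emit 'e', narrow to [1/4, 5/8)

Answer: 1/4 5/8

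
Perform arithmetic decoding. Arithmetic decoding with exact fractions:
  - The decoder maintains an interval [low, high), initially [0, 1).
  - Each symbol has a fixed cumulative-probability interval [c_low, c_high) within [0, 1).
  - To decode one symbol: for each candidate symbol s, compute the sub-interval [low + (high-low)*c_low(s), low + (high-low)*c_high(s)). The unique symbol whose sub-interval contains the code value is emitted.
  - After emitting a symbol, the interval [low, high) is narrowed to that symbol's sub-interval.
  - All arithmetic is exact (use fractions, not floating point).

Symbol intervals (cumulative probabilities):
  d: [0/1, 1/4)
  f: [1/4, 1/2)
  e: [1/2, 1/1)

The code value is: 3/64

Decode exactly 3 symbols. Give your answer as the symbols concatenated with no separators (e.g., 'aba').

Answer: dde

Derivation:
Step 1: interval [0/1, 1/1), width = 1/1 - 0/1 = 1/1
  'd': [0/1 + 1/1*0/1, 0/1 + 1/1*1/4) = [0/1, 1/4) <- contains code 3/64
  'f': [0/1 + 1/1*1/4, 0/1 + 1/1*1/2) = [1/4, 1/2)
  'e': [0/1 + 1/1*1/2, 0/1 + 1/1*1/1) = [1/2, 1/1)
  emit 'd', narrow to [0/1, 1/4)
Step 2: interval [0/1, 1/4), width = 1/4 - 0/1 = 1/4
  'd': [0/1 + 1/4*0/1, 0/1 + 1/4*1/4) = [0/1, 1/16) <- contains code 3/64
  'f': [0/1 + 1/4*1/4, 0/1 + 1/4*1/2) = [1/16, 1/8)
  'e': [0/1 + 1/4*1/2, 0/1 + 1/4*1/1) = [1/8, 1/4)
  emit 'd', narrow to [0/1, 1/16)
Step 3: interval [0/1, 1/16), width = 1/16 - 0/1 = 1/16
  'd': [0/1 + 1/16*0/1, 0/1 + 1/16*1/4) = [0/1, 1/64)
  'f': [0/1 + 1/16*1/4, 0/1 + 1/16*1/2) = [1/64, 1/32)
  'e': [0/1 + 1/16*1/2, 0/1 + 1/16*1/1) = [1/32, 1/16) <- contains code 3/64
  emit 'e', narrow to [1/32, 1/16)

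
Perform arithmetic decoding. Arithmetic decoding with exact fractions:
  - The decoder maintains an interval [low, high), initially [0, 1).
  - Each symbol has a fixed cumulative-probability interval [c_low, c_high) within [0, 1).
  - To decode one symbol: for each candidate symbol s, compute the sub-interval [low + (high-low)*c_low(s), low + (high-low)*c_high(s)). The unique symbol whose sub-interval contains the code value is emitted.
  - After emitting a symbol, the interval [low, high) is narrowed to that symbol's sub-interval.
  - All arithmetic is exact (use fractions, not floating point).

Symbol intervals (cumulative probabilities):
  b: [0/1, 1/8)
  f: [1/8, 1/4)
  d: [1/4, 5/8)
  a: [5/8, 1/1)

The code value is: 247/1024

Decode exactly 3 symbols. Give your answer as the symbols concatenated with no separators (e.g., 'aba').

Answer: faa

Derivation:
Step 1: interval [0/1, 1/1), width = 1/1 - 0/1 = 1/1
  'b': [0/1 + 1/1*0/1, 0/1 + 1/1*1/8) = [0/1, 1/8)
  'f': [0/1 + 1/1*1/8, 0/1 + 1/1*1/4) = [1/8, 1/4) <- contains code 247/1024
  'd': [0/1 + 1/1*1/4, 0/1 + 1/1*5/8) = [1/4, 5/8)
  'a': [0/1 + 1/1*5/8, 0/1 + 1/1*1/1) = [5/8, 1/1)
  emit 'f', narrow to [1/8, 1/4)
Step 2: interval [1/8, 1/4), width = 1/4 - 1/8 = 1/8
  'b': [1/8 + 1/8*0/1, 1/8 + 1/8*1/8) = [1/8, 9/64)
  'f': [1/8 + 1/8*1/8, 1/8 + 1/8*1/4) = [9/64, 5/32)
  'd': [1/8 + 1/8*1/4, 1/8 + 1/8*5/8) = [5/32, 13/64)
  'a': [1/8 + 1/8*5/8, 1/8 + 1/8*1/1) = [13/64, 1/4) <- contains code 247/1024
  emit 'a', narrow to [13/64, 1/4)
Step 3: interval [13/64, 1/4), width = 1/4 - 13/64 = 3/64
  'b': [13/64 + 3/64*0/1, 13/64 + 3/64*1/8) = [13/64, 107/512)
  'f': [13/64 + 3/64*1/8, 13/64 + 3/64*1/4) = [107/512, 55/256)
  'd': [13/64 + 3/64*1/4, 13/64 + 3/64*5/8) = [55/256, 119/512)
  'a': [13/64 + 3/64*5/8, 13/64 + 3/64*1/1) = [119/512, 1/4) <- contains code 247/1024
  emit 'a', narrow to [119/512, 1/4)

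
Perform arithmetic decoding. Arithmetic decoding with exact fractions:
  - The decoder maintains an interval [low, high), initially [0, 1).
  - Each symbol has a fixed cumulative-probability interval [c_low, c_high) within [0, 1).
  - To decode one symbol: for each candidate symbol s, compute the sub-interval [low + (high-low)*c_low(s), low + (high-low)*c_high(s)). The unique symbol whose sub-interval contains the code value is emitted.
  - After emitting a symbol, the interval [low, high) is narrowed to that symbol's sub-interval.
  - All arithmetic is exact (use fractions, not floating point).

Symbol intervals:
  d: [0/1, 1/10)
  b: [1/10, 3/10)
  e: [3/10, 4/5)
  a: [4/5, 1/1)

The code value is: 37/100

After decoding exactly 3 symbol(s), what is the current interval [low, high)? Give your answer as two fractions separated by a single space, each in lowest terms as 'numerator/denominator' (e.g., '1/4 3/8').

Answer: 9/25 19/50

Derivation:
Step 1: interval [0/1, 1/1), width = 1/1 - 0/1 = 1/1
  'd': [0/1 + 1/1*0/1, 0/1 + 1/1*1/10) = [0/1, 1/10)
  'b': [0/1 + 1/1*1/10, 0/1 + 1/1*3/10) = [1/10, 3/10)
  'e': [0/1 + 1/1*3/10, 0/1 + 1/1*4/5) = [3/10, 4/5) <- contains code 37/100
  'a': [0/1 + 1/1*4/5, 0/1 + 1/1*1/1) = [4/5, 1/1)
  emit 'e', narrow to [3/10, 4/5)
Step 2: interval [3/10, 4/5), width = 4/5 - 3/10 = 1/2
  'd': [3/10 + 1/2*0/1, 3/10 + 1/2*1/10) = [3/10, 7/20)
  'b': [3/10 + 1/2*1/10, 3/10 + 1/2*3/10) = [7/20, 9/20) <- contains code 37/100
  'e': [3/10 + 1/2*3/10, 3/10 + 1/2*4/5) = [9/20, 7/10)
  'a': [3/10 + 1/2*4/5, 3/10 + 1/2*1/1) = [7/10, 4/5)
  emit 'b', narrow to [7/20, 9/20)
Step 3: interval [7/20, 9/20), width = 9/20 - 7/20 = 1/10
  'd': [7/20 + 1/10*0/1, 7/20 + 1/10*1/10) = [7/20, 9/25)
  'b': [7/20 + 1/10*1/10, 7/20 + 1/10*3/10) = [9/25, 19/50) <- contains code 37/100
  'e': [7/20 + 1/10*3/10, 7/20 + 1/10*4/5) = [19/50, 43/100)
  'a': [7/20 + 1/10*4/5, 7/20 + 1/10*1/1) = [43/100, 9/20)
  emit 'b', narrow to [9/25, 19/50)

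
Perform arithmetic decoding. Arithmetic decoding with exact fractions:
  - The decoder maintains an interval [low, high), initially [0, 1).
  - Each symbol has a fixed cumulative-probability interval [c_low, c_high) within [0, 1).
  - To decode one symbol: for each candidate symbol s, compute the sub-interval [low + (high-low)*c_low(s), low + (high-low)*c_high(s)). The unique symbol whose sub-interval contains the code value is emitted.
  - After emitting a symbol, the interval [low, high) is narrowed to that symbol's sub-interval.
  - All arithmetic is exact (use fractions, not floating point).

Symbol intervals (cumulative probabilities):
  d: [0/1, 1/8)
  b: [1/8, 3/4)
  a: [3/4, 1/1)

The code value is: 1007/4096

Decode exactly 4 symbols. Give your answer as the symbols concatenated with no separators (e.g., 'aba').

Answer: bbda

Derivation:
Step 1: interval [0/1, 1/1), width = 1/1 - 0/1 = 1/1
  'd': [0/1 + 1/1*0/1, 0/1 + 1/1*1/8) = [0/1, 1/8)
  'b': [0/1 + 1/1*1/8, 0/1 + 1/1*3/4) = [1/8, 3/4) <- contains code 1007/4096
  'a': [0/1 + 1/1*3/4, 0/1 + 1/1*1/1) = [3/4, 1/1)
  emit 'b', narrow to [1/8, 3/4)
Step 2: interval [1/8, 3/4), width = 3/4 - 1/8 = 5/8
  'd': [1/8 + 5/8*0/1, 1/8 + 5/8*1/8) = [1/8, 13/64)
  'b': [1/8 + 5/8*1/8, 1/8 + 5/8*3/4) = [13/64, 19/32) <- contains code 1007/4096
  'a': [1/8 + 5/8*3/4, 1/8 + 5/8*1/1) = [19/32, 3/4)
  emit 'b', narrow to [13/64, 19/32)
Step 3: interval [13/64, 19/32), width = 19/32 - 13/64 = 25/64
  'd': [13/64 + 25/64*0/1, 13/64 + 25/64*1/8) = [13/64, 129/512) <- contains code 1007/4096
  'b': [13/64 + 25/64*1/8, 13/64 + 25/64*3/4) = [129/512, 127/256)
  'a': [13/64 + 25/64*3/4, 13/64 + 25/64*1/1) = [127/256, 19/32)
  emit 'd', narrow to [13/64, 129/512)
Step 4: interval [13/64, 129/512), width = 129/512 - 13/64 = 25/512
  'd': [13/64 + 25/512*0/1, 13/64 + 25/512*1/8) = [13/64, 857/4096)
  'b': [13/64 + 25/512*1/8, 13/64 + 25/512*3/4) = [857/4096, 491/2048)
  'a': [13/64 + 25/512*3/4, 13/64 + 25/512*1/1) = [491/2048, 129/512) <- contains code 1007/4096
  emit 'a', narrow to [491/2048, 129/512)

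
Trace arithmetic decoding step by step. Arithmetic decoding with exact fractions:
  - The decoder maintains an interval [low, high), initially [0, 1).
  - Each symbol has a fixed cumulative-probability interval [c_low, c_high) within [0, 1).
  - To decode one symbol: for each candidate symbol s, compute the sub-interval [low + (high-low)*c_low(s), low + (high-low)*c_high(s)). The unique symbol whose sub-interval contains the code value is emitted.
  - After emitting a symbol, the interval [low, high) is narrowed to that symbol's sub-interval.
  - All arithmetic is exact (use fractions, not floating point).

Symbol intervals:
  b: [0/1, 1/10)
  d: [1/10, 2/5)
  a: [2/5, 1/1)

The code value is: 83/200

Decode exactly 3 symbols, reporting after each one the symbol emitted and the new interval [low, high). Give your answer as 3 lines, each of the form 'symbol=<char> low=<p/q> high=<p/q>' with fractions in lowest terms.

Answer: symbol=a low=2/5 high=1/1
symbol=b low=2/5 high=23/50
symbol=d low=203/500 high=53/125

Derivation:
Step 1: interval [0/1, 1/1), width = 1/1 - 0/1 = 1/1
  'b': [0/1 + 1/1*0/1, 0/1 + 1/1*1/10) = [0/1, 1/10)
  'd': [0/1 + 1/1*1/10, 0/1 + 1/1*2/5) = [1/10, 2/5)
  'a': [0/1 + 1/1*2/5, 0/1 + 1/1*1/1) = [2/5, 1/1) <- contains code 83/200
  emit 'a', narrow to [2/5, 1/1)
Step 2: interval [2/5, 1/1), width = 1/1 - 2/5 = 3/5
  'b': [2/5 + 3/5*0/1, 2/5 + 3/5*1/10) = [2/5, 23/50) <- contains code 83/200
  'd': [2/5 + 3/5*1/10, 2/5 + 3/5*2/5) = [23/50, 16/25)
  'a': [2/5 + 3/5*2/5, 2/5 + 3/5*1/1) = [16/25, 1/1)
  emit 'b', narrow to [2/5, 23/50)
Step 3: interval [2/5, 23/50), width = 23/50 - 2/5 = 3/50
  'b': [2/5 + 3/50*0/1, 2/5 + 3/50*1/10) = [2/5, 203/500)
  'd': [2/5 + 3/50*1/10, 2/5 + 3/50*2/5) = [203/500, 53/125) <- contains code 83/200
  'a': [2/5 + 3/50*2/5, 2/5 + 3/50*1/1) = [53/125, 23/50)
  emit 'd', narrow to [203/500, 53/125)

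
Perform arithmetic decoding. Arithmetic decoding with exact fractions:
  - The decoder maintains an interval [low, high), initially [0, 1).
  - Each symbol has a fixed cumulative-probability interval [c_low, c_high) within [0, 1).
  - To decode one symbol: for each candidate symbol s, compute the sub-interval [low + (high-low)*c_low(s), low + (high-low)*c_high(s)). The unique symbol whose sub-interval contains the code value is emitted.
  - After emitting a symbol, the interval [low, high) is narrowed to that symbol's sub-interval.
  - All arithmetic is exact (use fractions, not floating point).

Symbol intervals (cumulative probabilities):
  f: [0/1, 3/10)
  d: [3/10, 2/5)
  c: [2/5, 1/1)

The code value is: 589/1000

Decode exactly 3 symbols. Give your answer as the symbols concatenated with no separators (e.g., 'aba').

Answer: cdf

Derivation:
Step 1: interval [0/1, 1/1), width = 1/1 - 0/1 = 1/1
  'f': [0/1 + 1/1*0/1, 0/1 + 1/1*3/10) = [0/1, 3/10)
  'd': [0/1 + 1/1*3/10, 0/1 + 1/1*2/5) = [3/10, 2/5)
  'c': [0/1 + 1/1*2/5, 0/1 + 1/1*1/1) = [2/5, 1/1) <- contains code 589/1000
  emit 'c', narrow to [2/5, 1/1)
Step 2: interval [2/5, 1/1), width = 1/1 - 2/5 = 3/5
  'f': [2/5 + 3/5*0/1, 2/5 + 3/5*3/10) = [2/5, 29/50)
  'd': [2/5 + 3/5*3/10, 2/5 + 3/5*2/5) = [29/50, 16/25) <- contains code 589/1000
  'c': [2/5 + 3/5*2/5, 2/5 + 3/5*1/1) = [16/25, 1/1)
  emit 'd', narrow to [29/50, 16/25)
Step 3: interval [29/50, 16/25), width = 16/25 - 29/50 = 3/50
  'f': [29/50 + 3/50*0/1, 29/50 + 3/50*3/10) = [29/50, 299/500) <- contains code 589/1000
  'd': [29/50 + 3/50*3/10, 29/50 + 3/50*2/5) = [299/500, 151/250)
  'c': [29/50 + 3/50*2/5, 29/50 + 3/50*1/1) = [151/250, 16/25)
  emit 'f', narrow to [29/50, 299/500)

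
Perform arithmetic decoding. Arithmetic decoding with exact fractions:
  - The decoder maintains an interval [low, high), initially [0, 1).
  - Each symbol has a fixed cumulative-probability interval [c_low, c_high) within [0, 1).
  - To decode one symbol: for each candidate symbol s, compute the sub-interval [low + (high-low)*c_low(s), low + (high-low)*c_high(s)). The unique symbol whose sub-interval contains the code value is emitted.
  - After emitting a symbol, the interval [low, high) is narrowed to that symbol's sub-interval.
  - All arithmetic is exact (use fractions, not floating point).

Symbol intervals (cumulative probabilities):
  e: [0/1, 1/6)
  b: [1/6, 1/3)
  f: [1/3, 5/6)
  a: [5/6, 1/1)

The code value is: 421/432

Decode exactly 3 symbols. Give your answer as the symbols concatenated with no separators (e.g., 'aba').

Step 1: interval [0/1, 1/1), width = 1/1 - 0/1 = 1/1
  'e': [0/1 + 1/1*0/1, 0/1 + 1/1*1/6) = [0/1, 1/6)
  'b': [0/1 + 1/1*1/6, 0/1 + 1/1*1/3) = [1/6, 1/3)
  'f': [0/1 + 1/1*1/3, 0/1 + 1/1*5/6) = [1/3, 5/6)
  'a': [0/1 + 1/1*5/6, 0/1 + 1/1*1/1) = [5/6, 1/1) <- contains code 421/432
  emit 'a', narrow to [5/6, 1/1)
Step 2: interval [5/6, 1/1), width = 1/1 - 5/6 = 1/6
  'e': [5/6 + 1/6*0/1, 5/6 + 1/6*1/6) = [5/6, 31/36)
  'b': [5/6 + 1/6*1/6, 5/6 + 1/6*1/3) = [31/36, 8/9)
  'f': [5/6 + 1/6*1/3, 5/6 + 1/6*5/6) = [8/9, 35/36)
  'a': [5/6 + 1/6*5/6, 5/6 + 1/6*1/1) = [35/36, 1/1) <- contains code 421/432
  emit 'a', narrow to [35/36, 1/1)
Step 3: interval [35/36, 1/1), width = 1/1 - 35/36 = 1/36
  'e': [35/36 + 1/36*0/1, 35/36 + 1/36*1/6) = [35/36, 211/216) <- contains code 421/432
  'b': [35/36 + 1/36*1/6, 35/36 + 1/36*1/3) = [211/216, 53/54)
  'f': [35/36 + 1/36*1/3, 35/36 + 1/36*5/6) = [53/54, 215/216)
  'a': [35/36 + 1/36*5/6, 35/36 + 1/36*1/1) = [215/216, 1/1)
  emit 'e', narrow to [35/36, 211/216)

Answer: aae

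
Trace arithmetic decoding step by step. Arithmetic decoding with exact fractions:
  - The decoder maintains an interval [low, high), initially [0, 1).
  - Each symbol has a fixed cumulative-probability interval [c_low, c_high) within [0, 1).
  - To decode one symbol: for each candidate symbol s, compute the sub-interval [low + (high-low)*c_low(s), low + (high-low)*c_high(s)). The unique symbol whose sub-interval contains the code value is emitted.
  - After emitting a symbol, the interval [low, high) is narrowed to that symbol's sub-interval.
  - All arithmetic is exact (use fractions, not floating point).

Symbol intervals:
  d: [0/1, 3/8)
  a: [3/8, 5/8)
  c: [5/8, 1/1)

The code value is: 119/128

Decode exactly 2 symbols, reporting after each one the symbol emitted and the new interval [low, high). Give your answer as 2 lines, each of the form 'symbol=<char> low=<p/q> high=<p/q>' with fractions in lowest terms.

Answer: symbol=c low=5/8 high=1/1
symbol=c low=55/64 high=1/1

Derivation:
Step 1: interval [0/1, 1/1), width = 1/1 - 0/1 = 1/1
  'd': [0/1 + 1/1*0/1, 0/1 + 1/1*3/8) = [0/1, 3/8)
  'a': [0/1 + 1/1*3/8, 0/1 + 1/1*5/8) = [3/8, 5/8)
  'c': [0/1 + 1/1*5/8, 0/1 + 1/1*1/1) = [5/8, 1/1) <- contains code 119/128
  emit 'c', narrow to [5/8, 1/1)
Step 2: interval [5/8, 1/1), width = 1/1 - 5/8 = 3/8
  'd': [5/8 + 3/8*0/1, 5/8 + 3/8*3/8) = [5/8, 49/64)
  'a': [5/8 + 3/8*3/8, 5/8 + 3/8*5/8) = [49/64, 55/64)
  'c': [5/8 + 3/8*5/8, 5/8 + 3/8*1/1) = [55/64, 1/1) <- contains code 119/128
  emit 'c', narrow to [55/64, 1/1)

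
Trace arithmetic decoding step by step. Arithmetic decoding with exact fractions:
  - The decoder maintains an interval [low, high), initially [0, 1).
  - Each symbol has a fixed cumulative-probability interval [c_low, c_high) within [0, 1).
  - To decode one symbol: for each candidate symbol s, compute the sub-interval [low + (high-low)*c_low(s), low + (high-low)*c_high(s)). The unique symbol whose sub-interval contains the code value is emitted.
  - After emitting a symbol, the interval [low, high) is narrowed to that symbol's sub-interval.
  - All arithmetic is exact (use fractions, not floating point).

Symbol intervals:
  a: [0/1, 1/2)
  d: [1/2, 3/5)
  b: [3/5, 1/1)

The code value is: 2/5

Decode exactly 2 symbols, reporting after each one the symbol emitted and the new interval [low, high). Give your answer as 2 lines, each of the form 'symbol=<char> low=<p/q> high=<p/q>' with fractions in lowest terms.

Answer: symbol=a low=0/1 high=1/2
symbol=b low=3/10 high=1/2

Derivation:
Step 1: interval [0/1, 1/1), width = 1/1 - 0/1 = 1/1
  'a': [0/1 + 1/1*0/1, 0/1 + 1/1*1/2) = [0/1, 1/2) <- contains code 2/5
  'd': [0/1 + 1/1*1/2, 0/1 + 1/1*3/5) = [1/2, 3/5)
  'b': [0/1 + 1/1*3/5, 0/1 + 1/1*1/1) = [3/5, 1/1)
  emit 'a', narrow to [0/1, 1/2)
Step 2: interval [0/1, 1/2), width = 1/2 - 0/1 = 1/2
  'a': [0/1 + 1/2*0/1, 0/1 + 1/2*1/2) = [0/1, 1/4)
  'd': [0/1 + 1/2*1/2, 0/1 + 1/2*3/5) = [1/4, 3/10)
  'b': [0/1 + 1/2*3/5, 0/1 + 1/2*1/1) = [3/10, 1/2) <- contains code 2/5
  emit 'b', narrow to [3/10, 1/2)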